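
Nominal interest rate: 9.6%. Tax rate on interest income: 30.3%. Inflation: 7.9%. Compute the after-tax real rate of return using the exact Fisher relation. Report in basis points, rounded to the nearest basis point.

-112 basis points

After-tax nominal return = 9.6% × (1 − 0.303) = 6.6912%.
1 + r = 1.066912 / 1.07900 = 0.988797
After-tax real rate = 0.988797 − 1 → -112 basis points.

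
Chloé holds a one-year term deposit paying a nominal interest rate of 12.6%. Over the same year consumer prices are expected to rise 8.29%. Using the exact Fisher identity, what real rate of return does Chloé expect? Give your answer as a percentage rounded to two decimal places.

1 + r = 1.12600 / 1.08290 = 1.039801
r = 1.039801 − 1 = 3.9801%, i.e. 3.98%.

3.98%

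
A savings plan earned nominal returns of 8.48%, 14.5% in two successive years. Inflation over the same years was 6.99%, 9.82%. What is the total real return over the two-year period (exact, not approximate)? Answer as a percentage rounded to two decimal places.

5.71%

Nominal growth factor = 1.0848 × 1.1450 = 1.242096
Price-level growth factor = 1.0699 × 1.0982 = 1.174964
Real growth factor = 1.242096 / 1.174964 = 1.057135
Total real return = 1.057135 − 1 → 5.71%.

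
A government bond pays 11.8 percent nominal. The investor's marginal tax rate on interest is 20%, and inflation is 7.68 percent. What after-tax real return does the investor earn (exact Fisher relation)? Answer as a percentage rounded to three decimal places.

After-tax nominal return = 11.8% × (1 − 0.2) = 9.4400%.
1 + r = 1.09440 / 1.07680 = 1.0163447
After-tax real rate = 1.0163447 − 1 → 1.634%.

1.634%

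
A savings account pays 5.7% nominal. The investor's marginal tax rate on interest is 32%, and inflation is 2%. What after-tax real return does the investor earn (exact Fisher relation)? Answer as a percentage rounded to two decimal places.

1.84%

After-tax nominal return = 5.7% × (1 − 0.32) = 3.8760%.
1 + r = 1.03876 / 1.02000 = 1.018392
After-tax real rate = 1.018392 − 1 → 1.84%.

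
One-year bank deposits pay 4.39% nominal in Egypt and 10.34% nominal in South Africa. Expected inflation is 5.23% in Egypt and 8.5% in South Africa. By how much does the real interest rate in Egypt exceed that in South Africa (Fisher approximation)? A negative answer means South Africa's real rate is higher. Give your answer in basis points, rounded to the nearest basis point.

Egypt: 4.39% − 5.23% = -0.840%
South Africa: 10.34% − 8.5% = 1.840%
Differential = -2.680% → -268 basis points.

-268 basis points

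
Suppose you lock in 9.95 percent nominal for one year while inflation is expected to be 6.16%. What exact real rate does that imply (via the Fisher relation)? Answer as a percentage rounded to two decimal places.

3.57%

By the Fisher relation, 1 + r = (1 + i)/(1 + π).
1 + r = 1.09950 / 1.06160 = 1.035701
r = 1.035701 − 1 = 3.5701%, i.e. 3.57%.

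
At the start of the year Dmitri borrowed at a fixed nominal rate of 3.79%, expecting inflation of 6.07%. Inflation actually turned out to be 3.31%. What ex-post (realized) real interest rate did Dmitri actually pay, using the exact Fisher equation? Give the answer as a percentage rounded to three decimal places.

Ex-post: (1 + 0.0379)/(1 + 0.0331) − 1 = 0.4646%
So the realized real rate is 0.465%.

0.465%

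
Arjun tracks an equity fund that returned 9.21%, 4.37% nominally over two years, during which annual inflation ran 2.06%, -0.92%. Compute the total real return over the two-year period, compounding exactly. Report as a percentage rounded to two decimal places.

Nominal growth factor = 1.0921 × 1.0437 = 1.139825
Price-level growth factor = 1.0206 × 0.9908 = 1.011210
Real growth factor = 1.139825 / 1.011210 = 1.127188
Total real return = 1.127188 − 1 → 12.72%.

12.72%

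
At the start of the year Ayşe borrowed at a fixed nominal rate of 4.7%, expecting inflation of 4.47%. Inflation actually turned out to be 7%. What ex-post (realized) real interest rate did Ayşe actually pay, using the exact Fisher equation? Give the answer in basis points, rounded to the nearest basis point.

-215 basis points

Ex-post: (1 + 0.0470)/(1 + 0.0700) − 1 = -2.1495%
So the realized real rate is -215 basis points.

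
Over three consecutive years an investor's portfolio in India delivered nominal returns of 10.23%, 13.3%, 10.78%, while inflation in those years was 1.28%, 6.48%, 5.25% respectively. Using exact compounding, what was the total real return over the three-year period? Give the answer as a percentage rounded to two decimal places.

Compound the nominal returns: 1.1023 × 1.1330 × 1.1078 = 1.383538.
Compound inflation: 1.0128 × 1.0648 × 1.0525 = 1.135047.
Deflate: 1.383538 / 1.135047 = 1.218926.
Total real return = 1.218926 − 1 → 21.89%.

21.89%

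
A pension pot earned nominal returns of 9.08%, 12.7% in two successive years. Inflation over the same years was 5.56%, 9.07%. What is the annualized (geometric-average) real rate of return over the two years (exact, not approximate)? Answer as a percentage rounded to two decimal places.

3.33%

Nominal growth factor = 1.0908 × 1.1270 = 1.22933160
Price-level growth factor = 1.0556 × 1.0907 = 1.15134292
Real growth factor = 1.22933160 / 1.15134292 = 1.06773714
Annualized real rate = 1.06773714^(1/2) − 1 = 3.3314% → 3.33%.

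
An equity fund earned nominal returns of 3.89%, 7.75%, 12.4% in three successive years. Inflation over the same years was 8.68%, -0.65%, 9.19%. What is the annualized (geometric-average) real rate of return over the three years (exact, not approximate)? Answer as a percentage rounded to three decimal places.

2.192%

Compound the nominal returns: 1.0389 × 1.0775 × 1.1240 = 1.258222179.
Compound inflation: 1.0868 × 0.9935 × 1.0919 = 1.178963520.
Deflate: 1.258222179 / 1.178963520 = 1.067227406.
Annualized real rate = 1.067227406^(1/3) − 1 = 2.19249% → 2.192%.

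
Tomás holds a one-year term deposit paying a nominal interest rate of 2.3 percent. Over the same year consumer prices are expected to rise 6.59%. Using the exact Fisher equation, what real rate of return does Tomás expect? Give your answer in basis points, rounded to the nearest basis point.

-402 basis points

By the Fisher equation, 1 + r = (1 + i)/(1 + π).
1 + r = 1.02300 / 1.06590 = 0.959752
r = 0.959752 − 1 = -4.0248%, i.e. -402 basis points.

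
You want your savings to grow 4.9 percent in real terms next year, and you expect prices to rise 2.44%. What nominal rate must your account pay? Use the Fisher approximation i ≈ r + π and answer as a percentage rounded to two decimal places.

7.34%

i ≈ r + π = 4.9% + 2.44% = 7.34%.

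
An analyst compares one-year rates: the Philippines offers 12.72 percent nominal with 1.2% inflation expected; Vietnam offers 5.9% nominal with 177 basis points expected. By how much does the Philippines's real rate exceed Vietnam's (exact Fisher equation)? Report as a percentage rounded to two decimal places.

The Philippines: (1 + 0.1272)/(1 + 0.0120) − 1 = 11.3834%
Vietnam: (1 + 0.0590)/(1 + 0.0177) − 1 = 4.0582%
Differential = 11.3834% − 4.0582% = 7.3252% → 7.33%.

7.33%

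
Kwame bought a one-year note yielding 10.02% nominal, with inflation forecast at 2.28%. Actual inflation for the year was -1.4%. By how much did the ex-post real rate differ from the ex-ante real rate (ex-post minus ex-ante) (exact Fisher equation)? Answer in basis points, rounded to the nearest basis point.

401 basis points

Ex-ante: (1 + 0.1002)/(1 + 0.0228) − 1 = 7.5675%
Ex-post: (1 + 0.1002)/(1 − 0.0140) − 1 = 11.5822%
Difference (ex-post − ex-ante) = 4.0147% → 401 basis points.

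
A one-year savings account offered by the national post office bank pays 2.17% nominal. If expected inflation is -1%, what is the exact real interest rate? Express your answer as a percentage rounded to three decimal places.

3.202%

By the Fisher equation, 1 + r = (1 + i)/(1 + π).
1 + r = 1.02170 / 0.99000 = 1.032020
r = 1.032020 − 1 = 3.2020%, i.e. 3.202%.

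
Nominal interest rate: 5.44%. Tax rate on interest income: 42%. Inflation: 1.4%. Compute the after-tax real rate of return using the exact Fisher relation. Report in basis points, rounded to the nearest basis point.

After-tax nominal return = 5.44% × (1 − 0.42) = 3.1552%.
1 + r = 1.031552 / 1.01400 = 1.017310
After-tax real rate = 1.017310 − 1 → 173 basis points.

173 basis points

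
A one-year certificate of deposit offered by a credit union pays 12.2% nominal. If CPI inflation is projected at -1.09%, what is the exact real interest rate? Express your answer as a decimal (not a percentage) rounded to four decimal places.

0.1344

1 + r = 1.12200 / 0.98910 = 1.134365
r = 1.134365 − 1 = 13.4365%, i.e. 0.1344.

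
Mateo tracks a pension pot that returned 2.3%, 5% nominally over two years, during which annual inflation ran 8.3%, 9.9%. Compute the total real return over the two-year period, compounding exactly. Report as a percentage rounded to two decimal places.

Nominal growth factor = 1.0230 × 1.0500 = 1.074150
Price-level growth factor = 1.0830 × 1.0990 = 1.190217
Real growth factor = 1.074150 / 1.190217 = 0.902482
Total real return = 0.902482 − 1 → -9.75%.

-9.75%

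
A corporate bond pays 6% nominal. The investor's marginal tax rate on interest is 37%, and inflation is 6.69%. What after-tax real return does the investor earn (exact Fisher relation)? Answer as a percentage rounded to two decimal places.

-2.73%

After-tax nominal return = 6% × (1 − 0.37) = 3.7800%.
1 + r = 1.03780 / 1.06690 = 0.972725
After-tax real rate = 0.972725 − 1 → -2.73%.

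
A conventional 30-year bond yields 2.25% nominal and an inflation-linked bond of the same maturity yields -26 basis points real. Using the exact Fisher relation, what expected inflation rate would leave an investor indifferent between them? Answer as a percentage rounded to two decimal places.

(1 + π) = (1 + i)/(1 + r) = 1.02250 / 0.99740 = 1.025165
Break-even inflation = 1.025165 − 1 → 2.52%.

2.52%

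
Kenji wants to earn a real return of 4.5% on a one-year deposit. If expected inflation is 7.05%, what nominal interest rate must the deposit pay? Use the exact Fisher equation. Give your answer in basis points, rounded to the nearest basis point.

(1 + i) = (1 + r)(1 + π) = 1.04500 × 1.07050 = 1.1186725
i = 1.1186725 − 1, so the required nominal rate is 1187 basis points.

1187 basis points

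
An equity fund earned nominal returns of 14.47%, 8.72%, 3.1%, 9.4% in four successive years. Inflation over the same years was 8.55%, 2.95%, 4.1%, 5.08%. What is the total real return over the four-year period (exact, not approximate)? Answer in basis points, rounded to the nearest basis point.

1483 basis points

Compound the nominal returns: 1.1447 × 1.0872 × 1.0310 × 1.0940 = 1.403709.
Compound inflation: 1.0855 × 1.0295 × 1.0410 × 1.0508 = 1.222438.
Deflate: 1.403709 / 1.222438 = 1.148286.
Total real return = 1.148286 − 1 → 1483 basis points.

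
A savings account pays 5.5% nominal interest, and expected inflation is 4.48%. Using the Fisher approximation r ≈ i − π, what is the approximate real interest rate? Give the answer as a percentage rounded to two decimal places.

1.02%

r ≈ i − π = 5.5% − 4.48% = 1.02%.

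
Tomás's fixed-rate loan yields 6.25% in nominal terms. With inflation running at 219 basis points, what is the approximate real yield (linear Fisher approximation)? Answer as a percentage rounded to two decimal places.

r ≈ i − π = 6.25% − 2.19% = 4.06%.

4.06%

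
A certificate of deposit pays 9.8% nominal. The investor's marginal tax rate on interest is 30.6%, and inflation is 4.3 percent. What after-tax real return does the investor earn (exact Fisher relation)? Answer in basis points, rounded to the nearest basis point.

240 basis points

After-tax nominal return = 9.8% × (1 − 0.306) = 6.8012%.
1 + r = 1.068012 / 1.04300 = 1.023981
After-tax real rate = 1.023981 − 1 → 240 basis points.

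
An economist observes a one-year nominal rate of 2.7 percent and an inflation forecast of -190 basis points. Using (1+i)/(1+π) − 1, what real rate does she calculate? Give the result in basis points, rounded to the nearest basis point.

By the Fisher relation, 1 + r = (1 + i)/(1 + π).
1 + r = 1.02700 / 0.98100 = 1.046891
r = 1.046891 − 1 = 4.6891%, i.e. 469 basis points.

469 basis points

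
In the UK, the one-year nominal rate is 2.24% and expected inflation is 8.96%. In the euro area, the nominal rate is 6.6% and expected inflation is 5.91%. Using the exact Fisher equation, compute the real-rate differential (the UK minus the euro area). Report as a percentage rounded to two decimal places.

-6.82%

The UK: (1 + 0.0224)/(1 + 0.0896) − 1 = -6.1674%
The euro area: (1 + 0.0660)/(1 + 0.0591) − 1 = 0.6515%
Differential = -6.1674% − 0.6515% = -6.8189% → -6.82%.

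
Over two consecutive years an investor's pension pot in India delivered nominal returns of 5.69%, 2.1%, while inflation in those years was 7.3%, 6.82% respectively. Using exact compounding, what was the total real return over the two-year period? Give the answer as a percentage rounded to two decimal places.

Compound the nominal returns: 1.0569 × 1.0210 = 1.079095.
Compound inflation: 1.0730 × 1.0682 = 1.146179.
Deflate: 1.079095 / 1.146179 = 0.941472.
Total real return = 0.941472 − 1 → -5.85%.

-5.85%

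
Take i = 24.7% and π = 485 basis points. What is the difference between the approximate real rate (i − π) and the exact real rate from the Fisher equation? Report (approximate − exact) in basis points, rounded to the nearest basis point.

92 basis points

Approximate: r ≈ 24.700% − 4.850% = 19.8500%
Exact: (1 + 0.2470)/(1 + 0.0485) − 1 = 18.9318%
Error = 19.8500% − 18.9318% = 0.9182% → 92 basis points.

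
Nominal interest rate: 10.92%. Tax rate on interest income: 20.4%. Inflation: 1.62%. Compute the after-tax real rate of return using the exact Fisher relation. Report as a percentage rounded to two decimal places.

6.96%

After-tax nominal return = 10.92% × (1 − 0.204) = 8.69232%.
1 + r = 1.0869232 / 1.01620 = 1.069596
After-tax real rate = 1.069596 − 1 → 6.96%.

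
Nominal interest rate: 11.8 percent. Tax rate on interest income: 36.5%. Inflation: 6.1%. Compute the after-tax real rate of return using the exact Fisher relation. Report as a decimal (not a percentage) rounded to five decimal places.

After-tax nominal return = 11.8% × (1 − 0.365) = 7.4930%.
1 + r = 1.07493 / 1.06100 = 1.013129
After-tax real rate = 1.013129 − 1 → 0.01313.

0.01313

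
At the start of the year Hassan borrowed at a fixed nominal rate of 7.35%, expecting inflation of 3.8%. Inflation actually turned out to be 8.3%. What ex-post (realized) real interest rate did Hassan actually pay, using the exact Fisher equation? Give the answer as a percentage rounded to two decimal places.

Ex-post: (1 + 0.0735)/(1 + 0.0830) − 1 = -0.8772%
So the realized real rate is -0.88%.

-0.88%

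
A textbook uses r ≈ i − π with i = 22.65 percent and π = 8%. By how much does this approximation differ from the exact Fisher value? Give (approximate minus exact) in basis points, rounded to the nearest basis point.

109 basis points

Approximate: r ≈ 22.650% − 8.000% = 14.6500%
Exact: (1 + 0.2265)/(1 + 0.0800) − 1 = 13.5648%
Error = 14.6500% − 13.5648% = 1.0852% → 109 basis points.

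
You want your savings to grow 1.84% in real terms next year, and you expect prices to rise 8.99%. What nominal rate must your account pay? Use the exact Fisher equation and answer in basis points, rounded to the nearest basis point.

(1 + i) = (1 + r)(1 + π) = 1.01840 × 1.08990 = 1.10995416
i = 1.10995416 − 1, so the required nominal rate is 1100 basis points.

1100 basis points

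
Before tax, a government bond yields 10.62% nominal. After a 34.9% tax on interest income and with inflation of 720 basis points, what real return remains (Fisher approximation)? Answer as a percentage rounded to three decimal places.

-0.286%

After-tax nominal return = 10.62% × (1 − 0.349) = 6.91362%.
r ≈ 6.91362% − 7.2% → -0.286%.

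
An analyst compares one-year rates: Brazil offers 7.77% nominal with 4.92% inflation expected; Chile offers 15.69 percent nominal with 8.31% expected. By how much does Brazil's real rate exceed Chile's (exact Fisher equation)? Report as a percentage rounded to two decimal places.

Brazil: (1 + 0.0777)/(1 + 0.0492) − 1 = 2.7164%
Chile: (1 + 0.1569)/(1 + 0.0831) − 1 = 6.8138%
Differential = 2.7164% − 6.8138% = -4.0974% → -4.10%.

-4.10%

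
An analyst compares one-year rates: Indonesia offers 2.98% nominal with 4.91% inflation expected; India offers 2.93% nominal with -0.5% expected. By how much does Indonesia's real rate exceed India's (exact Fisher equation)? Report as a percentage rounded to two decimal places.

-5.29%

Indonesia: (1 + 0.0298)/(1 + 0.0491) − 1 = -1.8397%
India: (1 + 0.0293)/(1 − 0.0050) − 1 = 3.4472%
Differential = -1.8397% − 3.4472% = -5.2869% → -5.29%.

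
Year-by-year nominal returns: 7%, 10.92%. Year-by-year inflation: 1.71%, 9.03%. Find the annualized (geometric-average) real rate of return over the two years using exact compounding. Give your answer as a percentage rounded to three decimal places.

Nominal growth factor = 1.0700 × 1.1092 = 1.18684400
Price-level growth factor = 1.0171 × 1.0903 = 1.10894413
Real growth factor = 1.18684400 / 1.10894413 = 1.07024688
Annualized real rate = 1.07024688^(1/2) − 1 = 3.4527% → 3.453%.

3.453%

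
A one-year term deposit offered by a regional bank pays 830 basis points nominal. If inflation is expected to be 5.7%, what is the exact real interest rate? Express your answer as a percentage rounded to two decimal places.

2.46%

By the Fisher equation, 1 + r = (1 + i)/(1 + π).
1 + r = 1.08300 / 1.05700 = 1.024598
r = 1.024598 − 1 = 2.4598%, i.e. 2.46%.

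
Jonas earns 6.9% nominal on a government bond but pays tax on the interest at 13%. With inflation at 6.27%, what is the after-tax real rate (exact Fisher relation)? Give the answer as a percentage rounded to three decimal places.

After-tax nominal return = 6.9% × (1 − 0.13) = 6.0030%.
1 + r = 1.06003 / 1.06270 = 0.997488
After-tax real rate = 0.997488 − 1 → -0.251%.

-0.251%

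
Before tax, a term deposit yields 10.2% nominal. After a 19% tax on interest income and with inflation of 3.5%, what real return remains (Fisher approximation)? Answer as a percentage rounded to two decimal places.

After-tax nominal return = 10.2% × (1 − 0.19) = 8.2620%.
r ≈ 8.2620% − 3.5% → 4.76%.

4.76%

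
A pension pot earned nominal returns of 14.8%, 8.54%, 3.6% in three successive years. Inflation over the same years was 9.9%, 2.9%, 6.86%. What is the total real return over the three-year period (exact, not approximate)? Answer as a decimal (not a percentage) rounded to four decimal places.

0.0682

Nominal growth factor = 1.1480 × 1.0854 × 1.0360 = 1.290897
Price-level growth factor = 1.0990 × 1.0290 × 1.0686 = 1.208449
Real growth factor = 1.290897 / 1.208449 = 1.068226
Total real return = 1.068226 − 1 → 0.0682.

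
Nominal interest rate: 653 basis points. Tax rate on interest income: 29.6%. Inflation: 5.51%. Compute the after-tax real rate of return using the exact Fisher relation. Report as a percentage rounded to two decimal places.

-0.87%

After-tax nominal return = 6.53% × (1 − 0.296) = 4.59712%.
1 + r = 1.0459712 / 1.05510 = 0.991348
After-tax real rate = 0.991348 − 1 → -0.87%.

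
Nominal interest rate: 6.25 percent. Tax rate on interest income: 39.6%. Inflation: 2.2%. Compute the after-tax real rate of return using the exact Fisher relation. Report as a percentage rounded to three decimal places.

After-tax nominal return = 6.25% × (1 − 0.396) = 3.7750%.
1 + r = 1.03775 / 1.02200 = 1.015411
After-tax real rate = 1.015411 − 1 → 1.541%.

1.541%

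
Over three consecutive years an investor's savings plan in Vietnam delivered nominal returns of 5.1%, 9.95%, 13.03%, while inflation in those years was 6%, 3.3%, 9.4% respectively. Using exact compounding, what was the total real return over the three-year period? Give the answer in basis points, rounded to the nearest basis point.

Nominal growth factor = 1.0510 × 1.0995 × 1.1303 = 1.306146
Price-level growth factor = 1.0600 × 1.0330 × 1.0940 = 1.197908
Real growth factor = 1.306146 / 1.197908 = 1.090356
Total real return = 1.090356 − 1 → 904 basis points.

904 basis points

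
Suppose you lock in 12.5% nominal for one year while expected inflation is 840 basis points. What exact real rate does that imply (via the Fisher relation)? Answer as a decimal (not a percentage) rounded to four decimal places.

0.0378

1 + r = 1.12500 / 1.08400 = 1.037823
r = 1.037823 − 1 = 3.7823%, i.e. 0.0378.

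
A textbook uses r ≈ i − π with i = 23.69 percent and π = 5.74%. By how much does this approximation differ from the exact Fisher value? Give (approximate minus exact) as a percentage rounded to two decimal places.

Approximate: r ≈ 23.690% − 5.740% = 17.9500%
Exact: (1 + 0.2369)/(1 + 0.0574) − 1 = 16.9756%
Error = 17.9500% − 16.9756% = 0.9744% → 0.97%.

0.97%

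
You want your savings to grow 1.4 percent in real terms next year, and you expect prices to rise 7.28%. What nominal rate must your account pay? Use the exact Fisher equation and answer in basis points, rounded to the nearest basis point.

(1 + i) = (1 + r)(1 + π) = 1.01400 × 1.07280 = 1.0878192
i = 1.0878192 − 1, so the required nominal rate is 878 basis points.

878 basis points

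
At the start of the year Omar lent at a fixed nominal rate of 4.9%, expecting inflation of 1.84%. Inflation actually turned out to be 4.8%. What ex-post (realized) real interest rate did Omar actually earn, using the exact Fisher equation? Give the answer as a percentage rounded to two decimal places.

Ex-post: (1 + 0.0490)/(1 + 0.0480) − 1 = 0.0954%
So the realized real rate is 0.10%.

0.10%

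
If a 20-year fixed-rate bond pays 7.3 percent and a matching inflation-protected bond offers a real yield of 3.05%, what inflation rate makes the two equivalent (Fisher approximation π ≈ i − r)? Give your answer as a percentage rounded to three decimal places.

π ≈ i − r = 7.3% − 3.05% → 4.250%.

4.250%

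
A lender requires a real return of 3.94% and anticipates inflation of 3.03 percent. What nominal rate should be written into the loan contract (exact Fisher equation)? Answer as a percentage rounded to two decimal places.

7.09%

(1 + i) = (1 + r)(1 + π) = 1.03940 × 1.03030 = 1.07089382
i = 1.07089382 − 1, so the required nominal rate is 7.09%.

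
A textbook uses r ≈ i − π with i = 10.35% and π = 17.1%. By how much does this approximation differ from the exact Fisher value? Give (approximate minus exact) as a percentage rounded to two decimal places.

-0.99%

Approximate: r ≈ 10.350% − 17.100% = -6.7500%
Exact: (1 + 0.1035)/(1 + 0.1710) − 1 = -5.7643%
Error = -6.7500% − (-5.7643%) = -0.9857% → -0.99%.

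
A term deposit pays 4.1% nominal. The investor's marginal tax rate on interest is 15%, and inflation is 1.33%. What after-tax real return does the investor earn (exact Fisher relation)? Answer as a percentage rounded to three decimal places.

After-tax nominal return = 4.1% × (1 − 0.15) = 3.4850%.
1 + r = 1.03485 / 1.01330 = 1.021267
After-tax real rate = 1.021267 − 1 → 2.127%.

2.127%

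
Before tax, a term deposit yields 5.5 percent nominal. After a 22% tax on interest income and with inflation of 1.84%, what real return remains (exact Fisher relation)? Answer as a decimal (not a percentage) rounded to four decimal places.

0.0241

After-tax nominal return = 5.5% × (1 − 0.22) = 4.2900%.
1 + r = 1.04290 / 1.01840 = 1.024057
After-tax real rate = 1.024057 − 1 → 0.0241.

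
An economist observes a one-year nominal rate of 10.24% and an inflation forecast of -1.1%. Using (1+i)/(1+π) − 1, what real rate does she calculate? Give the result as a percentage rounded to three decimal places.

11.466%

1 + r = 1.10240 / 0.98900 = 1.114661
r = 1.114661 − 1 = 11.4661%, i.e. 11.466%.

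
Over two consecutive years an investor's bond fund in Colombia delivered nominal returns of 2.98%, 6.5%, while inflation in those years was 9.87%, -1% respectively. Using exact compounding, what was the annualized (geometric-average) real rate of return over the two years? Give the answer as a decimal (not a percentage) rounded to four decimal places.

0.0041

Compound the nominal returns: 1.0298 × 1.0650 = 1.09673700.
Compound inflation: 1.0987 × 0.9900 = 1.08771300.
Deflate: 1.09673700 / 1.08771300 = 1.00829631.
Annualized real rate = 1.00829631^(1/2) − 1 = 0.4140% → 0.0041.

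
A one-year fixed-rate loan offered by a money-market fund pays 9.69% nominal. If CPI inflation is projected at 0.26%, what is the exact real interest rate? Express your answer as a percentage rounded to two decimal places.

1 + r = 1.09690 / 1.00260 = 1.094055
r = 1.094055 − 1 = 9.4055%, i.e. 9.41%.

9.41%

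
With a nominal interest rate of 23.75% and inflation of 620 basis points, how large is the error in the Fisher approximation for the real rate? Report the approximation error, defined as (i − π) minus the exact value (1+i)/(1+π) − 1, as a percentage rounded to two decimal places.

1.02%

Approximate: r ≈ 23.750% − 6.200% = 17.5500%
Exact: (1 + 0.2375)/(1 + 0.0620) − 1 = 16.5254%
Error = 17.5500% − 16.5254% = 1.0246% → 1.02%.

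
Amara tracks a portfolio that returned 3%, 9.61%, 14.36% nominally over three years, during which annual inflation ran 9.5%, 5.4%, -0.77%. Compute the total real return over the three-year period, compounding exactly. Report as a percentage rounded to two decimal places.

12.74%

Nominal growth factor = 1.0300 × 1.0961 × 1.1436 = 1.291105
Price-level growth factor = 1.0950 × 1.0540 × 0.9923 = 1.145243
Real growth factor = 1.291105 / 1.145243 = 1.127363
Total real return = 1.127363 − 1 → 12.74%.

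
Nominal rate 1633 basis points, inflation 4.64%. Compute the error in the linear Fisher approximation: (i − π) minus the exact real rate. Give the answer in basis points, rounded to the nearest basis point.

Approximate: r ≈ 16.330% − 4.640% = 11.6900%
Exact: (1 + 0.1633)/(1 + 0.0464) − 1 = 11.1716%
Error = 11.6900% − 11.1716% = 0.5184% → 52 basis points.

52 basis points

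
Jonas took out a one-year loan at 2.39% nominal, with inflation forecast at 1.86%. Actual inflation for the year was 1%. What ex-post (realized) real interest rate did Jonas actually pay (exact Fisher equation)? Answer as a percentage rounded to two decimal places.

Ex-post: (1 + 0.0239)/(1 + 0.0100) − 1 = 1.3762%
So the realized real rate is 1.38%.

1.38%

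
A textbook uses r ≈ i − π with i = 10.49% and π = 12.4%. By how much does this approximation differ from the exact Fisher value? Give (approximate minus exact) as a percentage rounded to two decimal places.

-0.21%

Approximate: r ≈ 10.490% − 12.400% = -1.9100%
Exact: (1 + 0.1049)/(1 + 0.1240) − 1 = -1.6993%
Error = -1.9100% − (-1.6993%) = -0.2107% → -0.21%.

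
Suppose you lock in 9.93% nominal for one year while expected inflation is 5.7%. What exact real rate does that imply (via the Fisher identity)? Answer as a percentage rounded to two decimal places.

By the Fisher identity, 1 + r = (1 + i)/(1 + π).
1 + r = 1.09930 / 1.05700 = 1.040019
r = 1.040019 − 1 = 4.0019%, i.e. 4.00%.

4.00%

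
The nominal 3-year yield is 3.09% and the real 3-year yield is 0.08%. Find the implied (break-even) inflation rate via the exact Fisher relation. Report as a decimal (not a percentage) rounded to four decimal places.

0.0301

(1 + π) = (1 + i)/(1 + r) = 1.03090 / 1.00080 = 1.030076
Break-even inflation = 1.030076 − 1 → 0.0301.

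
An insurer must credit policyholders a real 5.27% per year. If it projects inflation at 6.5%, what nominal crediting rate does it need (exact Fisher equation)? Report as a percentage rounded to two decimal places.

12.11%

(1 + i) = (1 + r)(1 + π) = 1.05270 × 1.06500 = 1.1211255
i = 1.1211255 − 1, so the required nominal rate is 12.11%.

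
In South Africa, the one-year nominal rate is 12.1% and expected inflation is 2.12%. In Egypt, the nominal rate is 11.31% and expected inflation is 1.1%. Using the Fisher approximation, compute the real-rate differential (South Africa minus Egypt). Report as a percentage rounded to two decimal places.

-0.23%

South Africa: 12.1% − 2.12% = 9.980%
Egypt: 11.31% − 1.1% = 10.210%
Differential = -0.230% → -0.23%.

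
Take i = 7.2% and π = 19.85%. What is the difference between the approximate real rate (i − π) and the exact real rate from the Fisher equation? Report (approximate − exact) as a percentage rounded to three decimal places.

Approximate: r ≈ 7.200% − 19.850% = -12.6500%
Exact: (1 + 0.0720)/(1 + 0.1985) − 1 = -10.5549%
Error = -12.6500% − (-10.5549%) = -2.0951% → -2.095%.

-2.095%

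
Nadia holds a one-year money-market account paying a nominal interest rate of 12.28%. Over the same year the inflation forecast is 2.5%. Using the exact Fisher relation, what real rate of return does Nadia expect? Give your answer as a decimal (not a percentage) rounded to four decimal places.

1 + r = 1.12280 / 1.02500 = 1.095415
r = 1.095415 − 1 = 9.5415%, i.e. 0.0954.

0.0954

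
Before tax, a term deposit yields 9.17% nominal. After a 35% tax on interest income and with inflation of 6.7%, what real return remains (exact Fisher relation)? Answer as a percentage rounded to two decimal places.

After-tax nominal return = 9.17% × (1 − 0.35) = 5.9605%.
1 + r = 1.059605 / 1.06700 = 0.993069
After-tax real rate = 0.993069 − 1 → -0.69%.

-0.69%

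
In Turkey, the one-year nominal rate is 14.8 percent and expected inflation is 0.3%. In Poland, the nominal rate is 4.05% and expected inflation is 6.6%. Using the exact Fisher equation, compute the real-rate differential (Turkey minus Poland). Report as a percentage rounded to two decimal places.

16.85%

Turkey: (1 + 0.1480)/(1 + 0.0030) − 1 = 14.4566%
Poland: (1 + 0.0405)/(1 + 0.0660) − 1 = -2.3921%
Differential = 14.4566% − (-2.3921%) = 16.8488% → 16.85%.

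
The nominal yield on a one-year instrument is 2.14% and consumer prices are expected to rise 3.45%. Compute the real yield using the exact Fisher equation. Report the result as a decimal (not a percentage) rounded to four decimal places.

-0.0127

1 + r = 1.02140 / 1.03450 = 0.987337
r = 0.987337 − 1 = -1.2663%, i.e. -0.0127.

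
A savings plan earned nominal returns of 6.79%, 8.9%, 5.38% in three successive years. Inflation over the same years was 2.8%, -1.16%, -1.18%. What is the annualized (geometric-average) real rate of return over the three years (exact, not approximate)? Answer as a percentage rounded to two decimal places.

Nominal growth factor = 1.0679 × 1.0890 × 1.0538 = 1.22550944
Price-level growth factor = 1.0280 × 0.9884 × 0.9882 = 1.00408551
Real growth factor = 1.22550944 / 1.00408551 = 1.22052298
Annualized real rate = 1.22052298^(1/3) − 1 = 6.8682% → 6.87%.

6.87%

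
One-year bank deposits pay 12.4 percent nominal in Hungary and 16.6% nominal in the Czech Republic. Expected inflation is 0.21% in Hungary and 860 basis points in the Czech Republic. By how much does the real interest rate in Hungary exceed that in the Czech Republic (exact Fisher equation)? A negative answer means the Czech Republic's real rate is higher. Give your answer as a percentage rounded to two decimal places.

Hungary: (1 + 0.1240)/(1 + 0.0021) − 1 = 12.1645%
The Czech Republic: (1 + 0.1660)/(1 + 0.0860) − 1 = 7.3665%
Differential = 12.1645% − 7.3665% = 4.7980% → 4.80%.

4.80%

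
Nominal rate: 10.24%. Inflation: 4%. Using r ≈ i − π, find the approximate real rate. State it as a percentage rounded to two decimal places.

r ≈ i − π = 10.24% − 4% = 6.24%.

6.24%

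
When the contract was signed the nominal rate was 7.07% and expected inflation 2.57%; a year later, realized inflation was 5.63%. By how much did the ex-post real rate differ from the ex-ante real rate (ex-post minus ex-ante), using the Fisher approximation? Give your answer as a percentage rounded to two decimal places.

Ex-ante: 7.07% − 2.57% = 4.500%
Ex-post: 7.07% − 5.63% = 1.440%
Difference (ex-post − ex-ante) = -3.0600% → -3.06%.

-3.06%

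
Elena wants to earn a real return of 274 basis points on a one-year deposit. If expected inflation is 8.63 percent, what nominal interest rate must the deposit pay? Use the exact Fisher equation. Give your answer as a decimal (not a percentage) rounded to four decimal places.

(1 + i) = (1 + r)(1 + π) = 1.02740 × 1.08630 = 1.11606462
i = 1.11606462 − 1, so the required nominal rate is 0.1161.

0.1161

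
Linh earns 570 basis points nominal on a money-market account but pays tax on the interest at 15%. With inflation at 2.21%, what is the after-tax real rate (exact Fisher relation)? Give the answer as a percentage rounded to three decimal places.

2.578%

After-tax nominal return = 5.7% × (1 − 0.15) = 4.8450%.
1 + r = 1.04845 / 1.02210 = 1.025780
After-tax real rate = 1.025780 − 1 → 2.578%.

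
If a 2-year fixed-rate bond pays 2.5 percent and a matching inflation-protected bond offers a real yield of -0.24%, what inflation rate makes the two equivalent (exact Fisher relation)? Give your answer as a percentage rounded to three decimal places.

2.747%

(1 + π) = (1 + i)/(1 + r) = 1.02500 / 0.99760 = 1.027466
Break-even inflation = 1.027466 − 1 → 2.747%.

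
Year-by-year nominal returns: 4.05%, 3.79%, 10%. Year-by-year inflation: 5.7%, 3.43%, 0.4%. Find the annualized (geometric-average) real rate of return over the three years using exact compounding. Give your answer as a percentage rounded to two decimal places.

Compound the nominal returns: 1.0405 × 1.0379 × 1.1000 = 1.18792845.
Compound inflation: 1.0570 × 1.0343 × 1.0040 = 1.09762812.
Deflate: 1.18792845 / 1.09762812 = 1.08226860.
Annualized real rate = 1.08226860^(1/3) − 1 = 2.6703% → 2.67%.

2.67%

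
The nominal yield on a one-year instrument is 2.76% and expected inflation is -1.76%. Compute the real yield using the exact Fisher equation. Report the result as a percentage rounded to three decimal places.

By the Fisher equation, 1 + r = (1 + i)/(1 + π).
1 + r = 1.02760 / 0.98240 = 1.046010
r = 1.046010 − 1 = 4.6010%, i.e. 4.601%.

4.601%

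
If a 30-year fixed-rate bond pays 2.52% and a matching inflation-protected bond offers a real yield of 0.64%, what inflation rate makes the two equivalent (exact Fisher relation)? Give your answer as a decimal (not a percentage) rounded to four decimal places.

(1 + π) = (1 + i)/(1 + r) = 1.02520 / 1.00640 = 1.018680
Break-even inflation = 1.018680 − 1 → 0.0187.

0.0187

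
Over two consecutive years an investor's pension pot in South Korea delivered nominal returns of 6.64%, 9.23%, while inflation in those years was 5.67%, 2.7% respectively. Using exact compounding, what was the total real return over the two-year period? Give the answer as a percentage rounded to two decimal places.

7.33%

Nominal growth factor = 1.0664 × 1.0923 = 1.164829
Price-level growth factor = 1.0567 × 1.0270 = 1.085231
Real growth factor = 1.164829 / 1.085231 = 1.073346
Total real return = 1.073346 − 1 → 7.33%.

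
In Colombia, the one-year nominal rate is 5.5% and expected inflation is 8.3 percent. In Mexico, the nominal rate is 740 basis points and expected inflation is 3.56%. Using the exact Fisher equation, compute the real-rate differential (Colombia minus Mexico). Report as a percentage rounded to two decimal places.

-6.29%

Colombia: (1 + 0.0550)/(1 + 0.0830) − 1 = -2.5854%
Mexico: (1 + 0.0740)/(1 + 0.0356) − 1 = 3.7080%
Differential = -2.5854% − 3.7080% = -6.2934% → -6.29%.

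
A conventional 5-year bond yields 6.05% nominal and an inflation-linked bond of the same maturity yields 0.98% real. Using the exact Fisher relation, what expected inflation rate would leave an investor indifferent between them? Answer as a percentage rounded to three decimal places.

5.021%

(1 + π) = (1 + i)/(1 + r) = 1.06050 / 1.00980 = 1.050208
Break-even inflation = 1.050208 − 1 → 5.021%.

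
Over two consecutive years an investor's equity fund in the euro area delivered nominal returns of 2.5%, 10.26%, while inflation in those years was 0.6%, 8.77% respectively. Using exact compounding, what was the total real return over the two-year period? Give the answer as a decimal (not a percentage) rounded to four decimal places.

Compound the nominal returns: 1.0250 × 1.1026 = 1.130165.
Compound inflation: 1.0060 × 1.0877 = 1.094226.
Deflate: 1.130165 / 1.094226 = 1.032844.
Total real return = 1.032844 − 1 → 0.0328.

0.0328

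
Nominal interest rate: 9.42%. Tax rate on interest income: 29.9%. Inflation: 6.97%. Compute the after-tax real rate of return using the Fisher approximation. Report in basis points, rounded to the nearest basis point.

After-tax nominal return = 9.42% × (1 − 0.299) = 6.60342%.
r ≈ 6.60342% − 6.97% → -37 basis points.

-37 basis points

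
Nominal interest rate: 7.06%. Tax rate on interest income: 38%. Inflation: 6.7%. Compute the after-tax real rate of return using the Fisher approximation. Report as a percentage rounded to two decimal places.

-2.32%

After-tax nominal return = 7.06% × (1 − 0.38) = 4.3772%.
r ≈ 4.3772% − 6.7% → -2.32%.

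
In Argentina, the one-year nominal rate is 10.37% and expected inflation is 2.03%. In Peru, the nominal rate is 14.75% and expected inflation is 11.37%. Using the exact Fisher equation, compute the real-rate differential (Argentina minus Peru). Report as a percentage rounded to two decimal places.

Argentina: (1 + 0.1037)/(1 + 0.0203) − 1 = 8.1741%
Peru: (1 + 0.1475)/(1 + 0.1137) − 1 = 3.0349%
Differential = 8.1741% − 3.0349% = 5.1391% → 5.14%.

5.14%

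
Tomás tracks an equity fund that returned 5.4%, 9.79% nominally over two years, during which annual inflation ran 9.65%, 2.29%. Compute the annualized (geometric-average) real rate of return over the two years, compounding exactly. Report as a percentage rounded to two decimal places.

1.57%

Nominal growth factor = 1.0540 × 1.0979 = 1.15718660
Price-level growth factor = 1.0965 × 1.0229 = 1.12160985
Real growth factor = 1.15718660 / 1.12160985 = 1.03171936
Annualized real rate = 1.03171936^(1/2) − 1 = 1.5736% → 1.57%.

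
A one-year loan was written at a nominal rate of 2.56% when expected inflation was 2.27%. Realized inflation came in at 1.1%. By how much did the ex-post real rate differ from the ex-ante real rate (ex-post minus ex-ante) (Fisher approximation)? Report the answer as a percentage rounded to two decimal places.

1.17%

Ex-ante: 2.56% − 2.27% = 0.290%
Ex-post: 2.56% − 1.1% = 1.460%
Difference (ex-post − ex-ante) = 1.1700% → 1.17%.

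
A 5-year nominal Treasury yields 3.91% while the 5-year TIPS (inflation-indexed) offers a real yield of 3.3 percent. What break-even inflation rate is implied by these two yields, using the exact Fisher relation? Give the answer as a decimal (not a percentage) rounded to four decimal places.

0.0059

(1 + π) = (1 + i)/(1 + r) = 1.03910 / 1.03300 = 1.005905
Break-even inflation = 1.005905 − 1 → 0.0059.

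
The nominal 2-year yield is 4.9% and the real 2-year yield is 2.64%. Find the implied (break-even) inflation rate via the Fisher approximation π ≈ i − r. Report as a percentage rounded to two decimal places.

π ≈ i − r = 4.9% − 2.64% → 2.26%.

2.26%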